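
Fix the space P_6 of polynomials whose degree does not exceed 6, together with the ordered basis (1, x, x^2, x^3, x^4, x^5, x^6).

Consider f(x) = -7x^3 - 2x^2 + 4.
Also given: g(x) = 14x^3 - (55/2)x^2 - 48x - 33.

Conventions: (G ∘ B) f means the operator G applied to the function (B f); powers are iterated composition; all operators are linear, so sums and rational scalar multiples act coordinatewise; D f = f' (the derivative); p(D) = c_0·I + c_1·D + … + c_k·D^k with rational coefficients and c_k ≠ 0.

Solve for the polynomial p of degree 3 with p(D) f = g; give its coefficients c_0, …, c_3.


c_0 = -2, c_1 = 3/2, c_2 = 1, c_3 = 1/2

D^0 f = -7x^3 - 2x^2 + 4
D^1 f = -21x^2 - 4x
D^2 f = -42x - 4
D^3 f = -42
matching coefficients of g against c_0 f + c_1 Df + … from the top degree down determines the c_i
solution: c_0 = -2, c_1 = 3/2, c_2 = 1, c_3 = 1/2


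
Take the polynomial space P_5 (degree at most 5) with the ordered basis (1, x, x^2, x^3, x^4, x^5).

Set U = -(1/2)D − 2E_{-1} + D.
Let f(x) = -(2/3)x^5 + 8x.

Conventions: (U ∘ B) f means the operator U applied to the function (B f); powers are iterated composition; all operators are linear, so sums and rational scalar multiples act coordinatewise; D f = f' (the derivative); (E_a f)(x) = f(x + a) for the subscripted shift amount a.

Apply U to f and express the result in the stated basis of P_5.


g(x) = (4/3)x^5 - (25/3)x^4 + (40/3)x^3 - (40/3)x^2 - (28/3)x + 56/3

D f = -(10/3)x^4 + 8
(-(1/2)D) f = (5/3)x^4 - 4
E_{-1} f = -(2/3)x^5 + (10/3)x^4 - (20/3)x^3 + (20/3)x^2 + (14/3)x - 22/3
(-2E_{-1}) f = (4/3)x^5 - (20/3)x^4 + (40/3)x^3 - (40/3)x^2 - (28/3)x + 44/3
D f = -(10/3)x^4 + 8
(-(1/2)D − 2E_{-1} + D) f = (4/3)x^5 - (25/3)x^4 + (40/3)x^3 - (40/3)x^2 - (28/3)x + 56/3


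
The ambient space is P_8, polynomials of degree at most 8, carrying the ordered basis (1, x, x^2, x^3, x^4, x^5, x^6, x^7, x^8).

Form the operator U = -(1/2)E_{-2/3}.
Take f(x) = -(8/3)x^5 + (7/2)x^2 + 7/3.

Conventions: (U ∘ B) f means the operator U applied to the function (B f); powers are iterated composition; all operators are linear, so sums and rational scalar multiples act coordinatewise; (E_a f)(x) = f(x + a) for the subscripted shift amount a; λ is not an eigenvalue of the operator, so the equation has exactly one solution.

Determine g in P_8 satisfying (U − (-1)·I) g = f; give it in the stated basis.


the image equals g(x) = -(16/3)x^5 + (160/9)x^4 - (640/9)x^3 + (17207/81)x^2 - (32756/81)x + 287198/729

write g with unknown coordinates in the stated basis and equate coefficients in (U − (-1)·I) g = f
solving from the highest basis element down gives g = -(16/3)x^5 + (160/9)x^4 - (640/9)x^3 + (17207/81)x^2 - (32756/81)x + 287198/729
check: U g = (8/3)x^5 - (160/9)x^4 + (640/9)x^3 - (33847/162)x^2 + (32756/81)x - 285497/729
so U g − (-1)·g = -(8/3)x^5 + (7/2)x^2 + 7/3 = f ✓


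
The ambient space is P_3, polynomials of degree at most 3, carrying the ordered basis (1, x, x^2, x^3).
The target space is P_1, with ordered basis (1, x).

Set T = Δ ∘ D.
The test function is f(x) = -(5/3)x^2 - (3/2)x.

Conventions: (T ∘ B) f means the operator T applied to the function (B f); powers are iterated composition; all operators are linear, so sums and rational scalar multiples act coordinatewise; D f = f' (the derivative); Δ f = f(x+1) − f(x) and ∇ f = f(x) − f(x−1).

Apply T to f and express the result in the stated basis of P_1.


D f = -(10/3)x - 3/2
Δ D f = -10/3

the result is g(x) = -10/3


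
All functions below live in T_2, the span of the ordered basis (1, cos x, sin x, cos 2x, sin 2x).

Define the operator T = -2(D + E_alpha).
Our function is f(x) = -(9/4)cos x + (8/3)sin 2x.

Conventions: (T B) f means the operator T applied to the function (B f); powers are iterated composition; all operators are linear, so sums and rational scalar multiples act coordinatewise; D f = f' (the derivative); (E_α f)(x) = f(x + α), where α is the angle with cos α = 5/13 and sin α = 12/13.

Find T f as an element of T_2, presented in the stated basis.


D f = (9/4)sin x + (16/3)cos 2x
E_alpha f = -(45/52)cos x + (27/13)sin x + (320/169)cos 2x - (952/507)sin 2x
(D + E_alpha) f = -(45/52)cos x + (225/52)sin x + (3664/507)cos 2x - (952/507)sin 2x
(-2(D + E_alpha)) f = (45/26)cos x - (225/26)sin x - (7328/507)cos 2x + (1904/507)sin 2x

the image equals g(x) = (45/26)cos x - (225/26)sin x - (7328/507)cos 2x + (1904/507)sin 2x


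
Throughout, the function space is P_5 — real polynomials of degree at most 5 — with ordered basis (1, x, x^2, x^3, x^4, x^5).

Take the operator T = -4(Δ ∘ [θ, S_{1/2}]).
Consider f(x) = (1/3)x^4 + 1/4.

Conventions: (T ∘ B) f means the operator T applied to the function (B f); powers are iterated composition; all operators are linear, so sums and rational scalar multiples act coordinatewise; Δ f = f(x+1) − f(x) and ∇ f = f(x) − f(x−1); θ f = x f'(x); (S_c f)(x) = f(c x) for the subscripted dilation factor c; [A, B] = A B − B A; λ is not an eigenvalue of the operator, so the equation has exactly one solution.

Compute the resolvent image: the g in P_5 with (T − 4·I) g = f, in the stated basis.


write g with unknown coordinates in the stated basis and equate coefficients in (T − 4·I) g = f
solving from the highest basis element down gives g = -(1/12)x^4 - 1/16
check: T g = 0
so T g − 4·g = (1/3)x^4 + 1/4 = f ✓

the image equals g(x) = -(1/12)x^4 - 1/16


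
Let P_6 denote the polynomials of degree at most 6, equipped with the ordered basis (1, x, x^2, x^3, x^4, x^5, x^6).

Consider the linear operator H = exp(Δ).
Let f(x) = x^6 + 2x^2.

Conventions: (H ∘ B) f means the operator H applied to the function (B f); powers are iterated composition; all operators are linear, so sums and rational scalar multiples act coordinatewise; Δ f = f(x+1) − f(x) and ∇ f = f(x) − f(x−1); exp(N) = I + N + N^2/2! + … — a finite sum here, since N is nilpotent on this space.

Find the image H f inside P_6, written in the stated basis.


the image equals g(x) = x^6 + 6x^5 + 30x^4 + 100x^3 + 227x^2 + 316x + 207

order-1 term: 6x^5 + 15x^4 + 20x^3 + 15x^2 + 10x + 3
order-2 term: 15x^4 + 60x^3 + 105x^2 + 90x + 33
order-3 term: 20x^3 + 90x^2 + 150x + 90
order-4 term: 15x^2 + 60x + 65
order-5 term: 6x + 15
order-6 term: 1
the series for exp(Δ) f terminates at order 6
exp(Δ) f = x^6 + 6x^5 + 30x^4 + 100x^3 + 227x^2 + 316x + 207


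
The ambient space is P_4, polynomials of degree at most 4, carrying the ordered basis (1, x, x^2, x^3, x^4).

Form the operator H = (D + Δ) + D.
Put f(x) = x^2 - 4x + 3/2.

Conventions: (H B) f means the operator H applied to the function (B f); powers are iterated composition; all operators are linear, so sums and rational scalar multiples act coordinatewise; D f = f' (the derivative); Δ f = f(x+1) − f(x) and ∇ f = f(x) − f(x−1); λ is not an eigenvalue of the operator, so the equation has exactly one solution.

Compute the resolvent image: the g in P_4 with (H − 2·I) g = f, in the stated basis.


the result is g(x) = -(1/2)x^2 + (1/2)x - 1/4

write g with unknown coordinates in the stated basis and equate coefficients in (H − 2·I) g = f
solving from the highest basis element down gives g = -(1/2)x^2 + (1/2)x - 1/4
check: H g = -3x + 1
so H g − 2·g = x^2 - 4x + 3/2 = f ✓


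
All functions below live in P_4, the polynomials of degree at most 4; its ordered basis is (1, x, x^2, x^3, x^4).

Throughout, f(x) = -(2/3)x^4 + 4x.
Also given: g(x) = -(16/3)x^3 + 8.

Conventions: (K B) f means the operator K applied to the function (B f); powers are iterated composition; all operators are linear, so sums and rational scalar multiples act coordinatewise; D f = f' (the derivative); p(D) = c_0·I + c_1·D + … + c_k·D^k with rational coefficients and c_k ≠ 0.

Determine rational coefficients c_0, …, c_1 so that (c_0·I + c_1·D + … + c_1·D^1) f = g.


D^0 f = -(2/3)x^4 + 4x
D^1 f = -(8/3)x^3 + 4
matching coefficients of g against c_0 f + c_1 Df + … from the top degree down determines the c_i
solution: c_0 = 0, c_1 = 2

c_0 = 0, c_1 = 2


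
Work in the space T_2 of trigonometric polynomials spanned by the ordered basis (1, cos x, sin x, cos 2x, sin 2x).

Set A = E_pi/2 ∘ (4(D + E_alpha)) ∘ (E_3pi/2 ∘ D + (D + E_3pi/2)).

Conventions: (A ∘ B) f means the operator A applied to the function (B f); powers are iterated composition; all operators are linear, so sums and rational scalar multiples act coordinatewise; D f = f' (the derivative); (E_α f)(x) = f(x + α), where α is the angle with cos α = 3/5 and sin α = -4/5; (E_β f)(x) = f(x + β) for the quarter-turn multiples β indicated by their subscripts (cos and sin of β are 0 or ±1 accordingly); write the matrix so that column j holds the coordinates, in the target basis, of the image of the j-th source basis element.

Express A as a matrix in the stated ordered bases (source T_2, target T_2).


the matrix is [[4, 0, 0, 0, 0]; [0, -4/5, 12/5, 0, 0]; [0, -12/5, -4/5, 0, 0]; [0, 0, 0, -28/25, 104/25]; [0, 0, 0, -104/25, -28/25]] (rows listed top to bottom)

image of 1: 4
image of cos x: -(4/5)cos x - (12/5)sin x
image of sin x: (12/5)cos x - (4/5)sin x
image of cos 2x: -(28/25)cos 2x - (104/25)sin 2x
image of sin 2x: (104/25)cos 2x - (28/25)sin 2x
each image's coordinates form column j of the matrix


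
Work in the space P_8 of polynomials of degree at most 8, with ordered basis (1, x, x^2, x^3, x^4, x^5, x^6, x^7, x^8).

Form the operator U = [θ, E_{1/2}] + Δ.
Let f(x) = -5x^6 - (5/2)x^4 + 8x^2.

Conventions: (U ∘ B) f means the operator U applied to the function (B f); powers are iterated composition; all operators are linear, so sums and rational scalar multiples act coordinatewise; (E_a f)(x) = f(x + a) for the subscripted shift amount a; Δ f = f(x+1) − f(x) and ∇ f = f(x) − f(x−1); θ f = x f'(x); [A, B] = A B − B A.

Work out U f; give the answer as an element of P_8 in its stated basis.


E_{1/2} f = -5x^6 - 15x^5 - (85/4)x^4 - (35/2)x^3 - (7/16)x^2 + (93/16)x + 113/64
θ E_{1/2} f = -30x^6 - 75x^5 - 85x^4 - (105/2)x^3 - (7/8)x^2 + (93/16)x
θ f = -30x^6 - 10x^4 + 16x^2
E_{1/2} θ f = -30x^6 - 90x^5 - (245/2)x^4 - 95x^3 - (217/8)x^2 + (43/8)x + 93/32
[θ, E_{1/2}] f = 15x^5 + (75/2)x^4 + (85/2)x^3 + (105/4)x^2 + (7/16)x - 93/32
Δ f = -30x^5 - 75x^4 - 110x^3 - 90x^2 - 24x + 1/2
([θ, E_{1/2}] + Δ) f = -15x^5 - (75/2)x^4 - (135/2)x^3 - (255/4)x^2 - (377/16)x - 77/32

g(x) = -15x^5 - (75/2)x^4 - (135/2)x^3 - (255/4)x^2 - (377/16)x - 77/32


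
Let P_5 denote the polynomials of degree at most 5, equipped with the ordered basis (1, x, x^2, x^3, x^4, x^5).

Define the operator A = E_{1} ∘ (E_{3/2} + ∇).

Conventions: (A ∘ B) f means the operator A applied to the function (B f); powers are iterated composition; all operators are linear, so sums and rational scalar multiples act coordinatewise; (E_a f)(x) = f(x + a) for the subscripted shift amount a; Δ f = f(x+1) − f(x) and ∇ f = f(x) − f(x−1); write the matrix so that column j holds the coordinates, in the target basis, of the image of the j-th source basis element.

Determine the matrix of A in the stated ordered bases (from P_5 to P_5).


image of 1: 1
image of x: x + 7/2
image of x^2: x^2 + 7x + 29/4
image of x^3: x^3 + (21/2)x^2 + (87/4)x + 133/8
image of x^4: x^4 + 14x^3 + (87/2)x^2 + (133/2)x + 641/16
image of x^5: x^5 + (35/2)x^4 + (145/2)x^3 + (665/4)x^2 + (3205/16)x + 3157/32
each image's coordinates form column j of the matrix

the matrix is [[1, 7/2, 29/4, 133/8, 641/16, 3157/32]; [0, 1, 7, 87/4, 133/2, 3205/16]; [0, 0, 1, 21/2, 87/2, 665/4]; [0, 0, 0, 1, 14, 145/2]; [0, 0, 0, 0, 1, 35/2]; [0, 0, 0, 0, 0, 1]] (rows listed top to bottom)


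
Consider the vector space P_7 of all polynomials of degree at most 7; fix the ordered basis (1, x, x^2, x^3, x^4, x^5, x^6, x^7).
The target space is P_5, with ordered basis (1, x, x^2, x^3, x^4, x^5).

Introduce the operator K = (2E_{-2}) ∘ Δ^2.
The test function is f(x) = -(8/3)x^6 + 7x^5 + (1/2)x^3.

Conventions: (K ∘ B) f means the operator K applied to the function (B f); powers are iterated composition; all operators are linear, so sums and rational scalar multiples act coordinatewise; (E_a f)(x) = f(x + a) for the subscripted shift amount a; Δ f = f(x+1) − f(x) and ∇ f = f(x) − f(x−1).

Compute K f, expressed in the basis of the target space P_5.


g(x) = -160x^4 + 920x^3 - 1960x^2 + 1946x - 2270/3

Δ f = -16x^5 - 5x^4 + (50/3)x^3 + (63/2)x^2 + (41/2)x + 29/6
Δ Δ f = -80x^4 - 180x^3 - 140x^2 + 13x + 143/3
E_{-2} Δ^2 f = -80x^4 + 460x^3 - 980x^2 + 973x - 1135/3
(2E_{-2}) Δ^2 f = -160x^4 + 920x^3 - 1960x^2 + 1946x - 2270/3


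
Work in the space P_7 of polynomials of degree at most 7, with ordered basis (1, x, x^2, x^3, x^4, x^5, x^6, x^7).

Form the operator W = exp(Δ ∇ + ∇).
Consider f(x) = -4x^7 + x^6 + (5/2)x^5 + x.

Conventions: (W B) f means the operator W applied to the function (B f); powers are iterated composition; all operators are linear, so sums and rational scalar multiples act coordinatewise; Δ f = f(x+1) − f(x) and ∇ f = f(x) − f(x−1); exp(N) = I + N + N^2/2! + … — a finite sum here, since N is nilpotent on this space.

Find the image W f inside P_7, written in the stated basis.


g(x) = -4x^7 - 27x^6 - (319/2)x^5 - (1315/2)x^4 - 1950x^3 - 4018x^2 - (10367/2)x - 3174

order-1 term: -28x^6 - 78x^5 - (225/2)x^4 - 95x^3 - 44x^2 - (19/2)x + 1/2
order-2 term: -84x^5 - 405x^4 - 895x^3 - 1080x^2 - (1381/2)x - 367/2
order-3 term: -140x^4 - 820x^3 - 1985x^2 - 2295x - 2103/2
order-4 term: -140x^3 - 825x^2 - (3495/2)x - 1310
order-5 term: -84x^2 - 414x - 1085/2
order-6 term: -28x - 83
order-7 term: -4
the series for exp(Δ ∇ + ∇) f terminates at order 7
exp(Δ ∇ + ∇) f = -4x^7 - 27x^6 - (319/2)x^5 - (1315/2)x^4 - 1950x^3 - 4018x^2 - (10367/2)x - 3174


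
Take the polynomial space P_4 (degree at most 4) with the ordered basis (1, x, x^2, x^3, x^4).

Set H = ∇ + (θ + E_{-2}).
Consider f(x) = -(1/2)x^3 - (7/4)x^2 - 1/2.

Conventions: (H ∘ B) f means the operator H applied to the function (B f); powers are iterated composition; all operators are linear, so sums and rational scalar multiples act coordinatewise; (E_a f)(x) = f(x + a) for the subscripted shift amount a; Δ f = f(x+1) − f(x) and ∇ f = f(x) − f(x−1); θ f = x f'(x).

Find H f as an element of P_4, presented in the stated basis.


the result is g(x) = -2x^3 - (15/4)x^2 - x - 9/4

∇ f = -(3/2)x^2 - 2x + 5/4
θ f = -(3/2)x^3 - (7/2)x^2
E_{-2} f = -(1/2)x^3 + (5/4)x^2 + x - 7/2
(θ + E_{-2}) f = -2x^3 - (9/4)x^2 + x - 7/2
(∇ + (θ + E_{-2})) f = -2x^3 - (15/4)x^2 - x - 9/4


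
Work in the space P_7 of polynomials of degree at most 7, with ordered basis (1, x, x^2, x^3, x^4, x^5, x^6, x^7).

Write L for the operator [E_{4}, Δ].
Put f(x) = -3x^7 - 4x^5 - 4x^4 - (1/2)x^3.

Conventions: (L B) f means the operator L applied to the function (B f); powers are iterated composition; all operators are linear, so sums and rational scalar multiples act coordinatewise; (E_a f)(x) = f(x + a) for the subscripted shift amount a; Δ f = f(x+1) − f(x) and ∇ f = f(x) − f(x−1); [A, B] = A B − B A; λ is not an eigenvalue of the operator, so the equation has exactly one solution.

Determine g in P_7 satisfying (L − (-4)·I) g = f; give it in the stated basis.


g(x) = -(3/4)x^7 - x^5 - x^4 - (1/8)x^3

write g with unknown coordinates in the stated basis and equate coefficients in (L − (-4)·I) g = f
solving from the highest basis element down gives g = -(3/4)x^7 - x^5 - x^4 - (1/8)x^3
check: L g = 0
so L g − (-4)·g = -3x^7 - 4x^5 - 4x^4 - (1/2)x^3 = f ✓


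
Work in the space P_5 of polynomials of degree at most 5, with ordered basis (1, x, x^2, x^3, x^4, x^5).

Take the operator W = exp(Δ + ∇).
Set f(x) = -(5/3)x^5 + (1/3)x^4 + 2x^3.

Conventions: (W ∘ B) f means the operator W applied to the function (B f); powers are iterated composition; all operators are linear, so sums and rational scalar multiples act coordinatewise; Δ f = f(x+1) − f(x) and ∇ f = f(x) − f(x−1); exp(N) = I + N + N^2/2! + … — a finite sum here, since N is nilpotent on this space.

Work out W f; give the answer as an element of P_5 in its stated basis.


order-1 term: -(50/3)x^4 + (8/3)x^3 - (64/3)x^2 + (8/3)x + 2/3
order-2 term: -(200/3)x^3 + 8x^2 - (328/3)x + 16/3
order-3 term: -(400/3)x^2 + (32/3)x - 352/3
order-4 term: -(400/3)x + 16/3
order-5 term: -160/3
the series for exp(Δ + ∇) f terminates at order 5
exp(Δ + ∇) f = -(5/3)x^5 - (49/3)x^4 - 62x^3 - (440/3)x^2 - (688/3)x - 478/3

g(x) = -(5/3)x^5 - (49/3)x^4 - 62x^3 - (440/3)x^2 - (688/3)x - 478/3


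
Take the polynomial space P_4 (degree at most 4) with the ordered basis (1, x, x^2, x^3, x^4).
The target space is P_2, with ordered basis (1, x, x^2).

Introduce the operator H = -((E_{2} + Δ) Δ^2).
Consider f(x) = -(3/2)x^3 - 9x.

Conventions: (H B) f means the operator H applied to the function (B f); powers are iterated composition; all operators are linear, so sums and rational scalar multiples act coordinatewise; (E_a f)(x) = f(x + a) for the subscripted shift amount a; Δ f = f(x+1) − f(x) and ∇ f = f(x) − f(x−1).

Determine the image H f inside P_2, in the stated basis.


Δ f = -(9/2)x^2 - (9/2)x - 21/2
Δ Δ f = -9x - 9
E_{2} Δ^2 f = -9x - 27
Δ Δ^2 f = -9
(E_{2} + Δ) Δ^2 f = -9x - 36
(-((E_{2} + Δ) Δ^2)) f = 9x + 36

g(x) = 9x + 36


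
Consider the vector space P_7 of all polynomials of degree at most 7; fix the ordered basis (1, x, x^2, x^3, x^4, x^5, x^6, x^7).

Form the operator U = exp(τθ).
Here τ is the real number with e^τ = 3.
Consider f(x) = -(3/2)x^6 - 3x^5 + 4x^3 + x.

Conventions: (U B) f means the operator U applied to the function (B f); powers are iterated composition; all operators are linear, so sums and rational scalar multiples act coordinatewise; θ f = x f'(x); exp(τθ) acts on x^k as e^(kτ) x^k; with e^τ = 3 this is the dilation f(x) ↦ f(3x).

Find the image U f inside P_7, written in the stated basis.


g(x) = -(2187/2)x^6 - 729x^5 + 108x^3 + 3x

exp(τθ) x^k = e^(kτ) x^k; with e^τ = 3 this sends x^k to 3^k x^k
x ↦ 3 x
x^3 ↦ 27 x^3
x^5 ↦ 243 x^5
x^6 ↦ 729 x^6
applying this coordinatewise to f: exp(τθ) f = -(2187/2)x^6 - 729x^5 + 108x^3 + 3x


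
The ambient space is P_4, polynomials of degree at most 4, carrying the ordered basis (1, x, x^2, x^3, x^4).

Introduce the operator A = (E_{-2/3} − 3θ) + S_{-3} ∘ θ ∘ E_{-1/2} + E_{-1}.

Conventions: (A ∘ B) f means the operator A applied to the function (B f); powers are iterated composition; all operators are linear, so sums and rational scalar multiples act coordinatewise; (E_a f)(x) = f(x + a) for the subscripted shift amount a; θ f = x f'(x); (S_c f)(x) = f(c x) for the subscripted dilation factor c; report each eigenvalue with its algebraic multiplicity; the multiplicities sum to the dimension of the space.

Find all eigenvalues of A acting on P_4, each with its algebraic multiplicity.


image of 1: 2
image of x: -4x - 5/3
image of x^2: 14x^2 - (1/3)x + 13/9
image of x^3: -88x^3 - 32x^2 + (25/12)x - 35/27
image of x^4: 314x^4 + (466/3)x^3 + (107/3)x^2 - (199/54)x + 97/81
the matrix is upper triangular; its diagonal is (2, -4, 14, -88, 314)
for a triangular matrix the eigenvalues are the diagonal entries, with algebraic multiplicity their repetition count

λ = -88 (multiplicity 1), λ = -4 (multiplicity 1), λ = 2 (multiplicity 1), λ = 14 (multiplicity 1), λ = 314 (multiplicity 1)


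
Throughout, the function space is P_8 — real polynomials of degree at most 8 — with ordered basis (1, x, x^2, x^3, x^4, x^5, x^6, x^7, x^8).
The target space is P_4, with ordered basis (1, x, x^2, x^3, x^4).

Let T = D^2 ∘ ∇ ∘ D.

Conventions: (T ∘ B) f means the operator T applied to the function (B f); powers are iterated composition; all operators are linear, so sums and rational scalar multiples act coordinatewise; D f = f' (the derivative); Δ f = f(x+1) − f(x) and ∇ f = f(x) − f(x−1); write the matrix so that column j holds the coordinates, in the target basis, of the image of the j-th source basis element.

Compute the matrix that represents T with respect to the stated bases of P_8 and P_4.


image of 1: 0
image of x: 0
image of x^2: 0
image of x^3: 0
image of x^4: 24
image of x^5: 120x - 60
image of x^6: 360x^2 - 360x + 120
image of x^7: 840x^3 - 1260x^2 + 840x - 210
image of x^8: 1680x^4 - 3360x^3 + 3360x^2 - 1680x + 336
each image's coordinates form column j of the matrix

the matrix is [[0, 0, 0, 0, 24, -60, 120, -210, 336]; [0, 0, 0, 0, 0, 120, -360, 840, -1680]; [0, 0, 0, 0, 0, 0, 360, -1260, 3360]; [0, 0, 0, 0, 0, 0, 0, 840, -3360]; [0, 0, 0, 0, 0, 0, 0, 0, 1680]] (rows listed top to bottom)


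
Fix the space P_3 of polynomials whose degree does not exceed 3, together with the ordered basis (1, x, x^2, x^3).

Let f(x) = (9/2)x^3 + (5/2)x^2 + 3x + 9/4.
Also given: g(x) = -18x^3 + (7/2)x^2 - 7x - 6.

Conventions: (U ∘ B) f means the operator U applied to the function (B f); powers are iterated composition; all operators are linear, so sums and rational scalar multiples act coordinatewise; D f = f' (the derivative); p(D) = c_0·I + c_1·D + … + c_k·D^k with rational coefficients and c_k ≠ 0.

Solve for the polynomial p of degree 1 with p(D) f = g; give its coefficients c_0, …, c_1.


D^0 f = (9/2)x^3 + (5/2)x^2 + 3x + 9/4
D^1 f = (27/2)x^2 + 5x + 3
matching coefficients of g against c_0 f + c_1 Df + … from the top degree down determines the c_i
solution: c_0 = -4, c_1 = 1

c_0 = -4, c_1 = 1


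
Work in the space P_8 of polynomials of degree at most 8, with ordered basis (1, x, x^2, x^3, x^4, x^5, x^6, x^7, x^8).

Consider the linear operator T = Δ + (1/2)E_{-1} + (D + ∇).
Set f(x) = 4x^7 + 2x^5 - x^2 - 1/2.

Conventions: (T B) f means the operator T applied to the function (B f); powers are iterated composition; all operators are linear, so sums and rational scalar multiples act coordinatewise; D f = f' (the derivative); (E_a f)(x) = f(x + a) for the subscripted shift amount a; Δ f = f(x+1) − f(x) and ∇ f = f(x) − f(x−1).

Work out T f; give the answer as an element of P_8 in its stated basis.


Δ f = 28x^6 + 84x^5 + 150x^4 + 160x^3 + 104x^2 + 36x + 5
E_{-1} f = 4x^7 - 28x^6 + 86x^5 - 150x^4 + 160x^3 - 105x^2 + 40x - 15/2
((1/2)E_{-1}) f = 2x^7 - 14x^6 + 43x^5 - 75x^4 + 80x^3 - (105/2)x^2 + 20x - 15/4
D f = 28x^6 + 10x^4 - 2x
∇ f = 28x^6 - 84x^5 + 150x^4 - 160x^3 + 104x^2 - 40x + 7
(D + ∇) f = 56x^6 - 84x^5 + 160x^4 - 160x^3 + 104x^2 - 42x + 7
(Δ + (1/2)E_{-1} + (D + ∇)) f = 2x^7 + 70x^6 + 43x^5 + 235x^4 + 80x^3 + (311/2)x^2 + 14x + 33/4

the image equals g(x) = 2x^7 + 70x^6 + 43x^5 + 235x^4 + 80x^3 + (311/2)x^2 + 14x + 33/4


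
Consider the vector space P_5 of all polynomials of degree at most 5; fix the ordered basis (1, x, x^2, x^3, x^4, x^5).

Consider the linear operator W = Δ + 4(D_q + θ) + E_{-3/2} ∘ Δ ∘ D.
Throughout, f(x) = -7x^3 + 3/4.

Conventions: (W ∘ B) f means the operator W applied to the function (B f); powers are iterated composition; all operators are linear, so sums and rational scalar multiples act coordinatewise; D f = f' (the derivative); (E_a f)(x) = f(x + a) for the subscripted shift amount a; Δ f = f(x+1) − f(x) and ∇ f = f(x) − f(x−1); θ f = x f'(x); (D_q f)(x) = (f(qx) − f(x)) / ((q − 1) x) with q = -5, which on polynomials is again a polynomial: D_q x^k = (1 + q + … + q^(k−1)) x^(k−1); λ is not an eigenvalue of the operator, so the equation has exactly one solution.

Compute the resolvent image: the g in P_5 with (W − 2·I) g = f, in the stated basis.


the result is g(x) = -(7/10)x^3 + (203/20)x^2 + (371/5)x + 2021/10

write g with unknown coordinates in the stated basis and equate coefficients in (W − 2·I) g = f
solving from the highest basis element down gives g = -(7/10)x^3 + (203/20)x^2 + (371/5)x + 2021/10
check: W g = -(42/5)x^3 + (203/10)x^2 + (742/5)x + 8099/20
so W g − 2·g = -7x^3 + 3/4 = f ✓


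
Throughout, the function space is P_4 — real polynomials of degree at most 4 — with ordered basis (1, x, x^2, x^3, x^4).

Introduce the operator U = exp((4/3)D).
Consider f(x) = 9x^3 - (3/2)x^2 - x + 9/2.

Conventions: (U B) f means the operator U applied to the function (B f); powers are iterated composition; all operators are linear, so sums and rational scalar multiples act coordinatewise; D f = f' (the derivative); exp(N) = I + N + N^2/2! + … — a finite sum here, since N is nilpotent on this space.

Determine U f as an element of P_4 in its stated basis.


order-1 term: 36x^2 - 4x - 4/3
order-2 term: 48x - 8/3
order-3 term: 64/3
the series for exp((4/3)D) f terminates at order 3
exp((4/3)D) f = 9x^3 + (69/2)x^2 + 43x + 131/6

g(x) = 9x^3 + (69/2)x^2 + 43x + 131/6


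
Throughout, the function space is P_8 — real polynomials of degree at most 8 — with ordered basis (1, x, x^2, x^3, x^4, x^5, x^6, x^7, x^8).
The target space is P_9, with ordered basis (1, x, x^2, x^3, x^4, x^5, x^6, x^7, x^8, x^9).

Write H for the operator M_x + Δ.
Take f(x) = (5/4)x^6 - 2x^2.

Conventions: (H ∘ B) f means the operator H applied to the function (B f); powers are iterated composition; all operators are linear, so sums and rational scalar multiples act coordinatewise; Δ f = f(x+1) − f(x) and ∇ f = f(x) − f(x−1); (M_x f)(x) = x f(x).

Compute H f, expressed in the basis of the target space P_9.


the result is g(x) = (5/4)x^7 + (15/2)x^5 + (75/4)x^4 + 23x^3 + (75/4)x^2 + (7/2)x - 3/4

M_x f = (5/4)x^7 - 2x^3
Δ f = (15/2)x^5 + (75/4)x^4 + 25x^3 + (75/4)x^2 + (7/2)x - 3/4
(M_x + Δ) f = (5/4)x^7 + (15/2)x^5 + (75/4)x^4 + 23x^3 + (75/4)x^2 + (7/2)x - 3/4


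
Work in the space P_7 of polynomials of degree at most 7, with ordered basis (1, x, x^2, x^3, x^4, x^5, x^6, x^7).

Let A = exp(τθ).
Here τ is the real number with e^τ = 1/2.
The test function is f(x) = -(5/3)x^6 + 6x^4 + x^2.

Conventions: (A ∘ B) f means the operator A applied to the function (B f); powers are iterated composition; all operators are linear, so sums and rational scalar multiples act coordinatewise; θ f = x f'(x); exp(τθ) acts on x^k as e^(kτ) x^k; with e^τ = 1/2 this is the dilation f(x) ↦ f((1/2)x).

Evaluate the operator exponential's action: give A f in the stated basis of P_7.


exp(τθ) x^k = e^(kτ) x^k; with e^τ = 1/2 this sends x^k to (1/2)^k x^k
x^2 ↦ 1/4 x^2
x^4 ↦ 1/16 x^4
x^6 ↦ 1/64 x^6
applying this coordinatewise to f: exp(τθ) f = -(5/192)x^6 + (3/8)x^4 + (1/4)x^2

g(x) = -(5/192)x^6 + (3/8)x^4 + (1/4)x^2


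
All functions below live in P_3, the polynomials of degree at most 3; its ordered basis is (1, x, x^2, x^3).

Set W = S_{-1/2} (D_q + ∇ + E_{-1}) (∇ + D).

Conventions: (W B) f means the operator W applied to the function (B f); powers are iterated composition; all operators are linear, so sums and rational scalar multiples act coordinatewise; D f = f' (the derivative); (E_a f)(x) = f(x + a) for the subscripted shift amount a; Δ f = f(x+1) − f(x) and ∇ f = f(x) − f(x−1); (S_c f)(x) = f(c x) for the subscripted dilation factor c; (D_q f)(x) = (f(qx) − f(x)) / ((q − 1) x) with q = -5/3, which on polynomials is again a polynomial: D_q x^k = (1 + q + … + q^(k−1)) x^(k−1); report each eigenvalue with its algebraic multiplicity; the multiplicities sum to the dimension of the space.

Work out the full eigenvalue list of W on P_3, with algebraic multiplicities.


image of 1: 0
image of x: 2
image of x^2: -2x + 3
image of x^3: (3/2)x^2 + (7/2)x - 2
the matrix is upper triangular; its diagonal is (0, 0, 0, 0)
for a triangular matrix the eigenvalues are the diagonal entries, with algebraic multiplicity their repetition count

λ = 0 (multiplicity 4)


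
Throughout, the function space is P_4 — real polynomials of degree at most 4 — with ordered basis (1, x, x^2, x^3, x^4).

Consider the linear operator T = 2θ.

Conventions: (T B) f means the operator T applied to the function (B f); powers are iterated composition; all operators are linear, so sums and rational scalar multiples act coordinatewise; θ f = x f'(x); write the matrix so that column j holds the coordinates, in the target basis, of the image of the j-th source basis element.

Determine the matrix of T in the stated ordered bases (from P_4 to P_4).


the matrix is [[0, 0, 0, 0, 0]; [0, 2, 0, 0, 0]; [0, 0, 4, 0, 0]; [0, 0, 0, 6, 0]; [0, 0, 0, 0, 8]] (rows listed top to bottom)

image of 1: 0
image of x: 2x
image of x^2: 4x^2
image of x^3: 6x^3
image of x^4: 8x^4
each image's coordinates form column j of the matrix


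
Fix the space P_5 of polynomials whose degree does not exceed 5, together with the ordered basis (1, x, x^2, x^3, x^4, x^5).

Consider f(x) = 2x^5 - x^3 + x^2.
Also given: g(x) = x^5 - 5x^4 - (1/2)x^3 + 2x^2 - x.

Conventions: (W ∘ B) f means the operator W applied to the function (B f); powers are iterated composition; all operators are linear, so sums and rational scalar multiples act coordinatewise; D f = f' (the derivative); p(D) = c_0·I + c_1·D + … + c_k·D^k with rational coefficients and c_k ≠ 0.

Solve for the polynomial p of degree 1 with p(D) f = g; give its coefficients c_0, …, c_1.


c_0 = 1/2, c_1 = -1/2

D^0 f = 2x^5 - x^3 + x^2
D^1 f = 10x^4 - 3x^2 + 2x
matching coefficients of g against c_0 f + c_1 Df + … from the top degree down determines the c_i
solution: c_0 = 1/2, c_1 = -1/2


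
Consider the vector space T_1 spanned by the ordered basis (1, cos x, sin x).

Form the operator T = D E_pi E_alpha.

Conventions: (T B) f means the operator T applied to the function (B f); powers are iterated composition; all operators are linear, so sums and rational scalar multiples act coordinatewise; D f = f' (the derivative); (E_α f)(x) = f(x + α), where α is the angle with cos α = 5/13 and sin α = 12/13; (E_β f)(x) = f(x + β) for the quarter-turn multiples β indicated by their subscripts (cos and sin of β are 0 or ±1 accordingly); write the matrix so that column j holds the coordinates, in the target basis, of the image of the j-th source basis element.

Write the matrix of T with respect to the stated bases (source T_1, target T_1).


the matrix is [[0, 0, 0]; [0, 12/13, -5/13]; [0, 5/13, 12/13]] (rows listed top to bottom)

image of 1: 0
image of cos x: (12/13)cos x + (5/13)sin x
image of sin x: -(5/13)cos x + (12/13)sin x
each image's coordinates form column j of the matrix


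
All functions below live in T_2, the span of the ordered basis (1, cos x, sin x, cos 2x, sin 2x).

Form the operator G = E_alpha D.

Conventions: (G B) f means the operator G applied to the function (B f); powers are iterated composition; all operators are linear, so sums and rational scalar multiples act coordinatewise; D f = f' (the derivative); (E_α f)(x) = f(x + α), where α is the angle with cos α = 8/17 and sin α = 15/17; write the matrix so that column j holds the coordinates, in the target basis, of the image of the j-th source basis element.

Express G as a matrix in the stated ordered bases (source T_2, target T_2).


the matrix is [[0, 0, 0, 0, 0]; [0, -15/17, 8/17, 0, 0]; [0, -8/17, -15/17, 0, 0]; [0, 0, 0, -480/289, -322/289]; [0, 0, 0, 322/289, -480/289]] (rows listed top to bottom)

image of 1: 0
image of cos x: -(15/17)cos x - (8/17)sin x
image of sin x: (8/17)cos x - (15/17)sin x
image of cos 2x: -(480/289)cos 2x + (322/289)sin 2x
image of sin 2x: -(322/289)cos 2x - (480/289)sin 2x
each image's coordinates form column j of the matrix


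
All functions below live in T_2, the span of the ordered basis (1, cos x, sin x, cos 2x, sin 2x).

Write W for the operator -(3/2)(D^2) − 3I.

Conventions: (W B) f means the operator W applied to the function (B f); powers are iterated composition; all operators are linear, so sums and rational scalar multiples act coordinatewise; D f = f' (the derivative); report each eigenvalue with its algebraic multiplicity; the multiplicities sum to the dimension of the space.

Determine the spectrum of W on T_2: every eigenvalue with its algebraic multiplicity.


image of 1: -3
image of cos x: -(3/2)cos x
image of sin x: -(3/2)sin x
image of cos 2x: 3cos 2x
image of sin 2x: 3sin 2x
the matrix is diagonal; its diagonal is (-3, -3/2, -3/2, 3, 3)
for a triangular matrix the eigenvalues are the diagonal entries, with algebraic multiplicity their repetition count

λ = -3 (multiplicity 1), λ = -3/2 (multiplicity 2), λ = 3 (multiplicity 2)


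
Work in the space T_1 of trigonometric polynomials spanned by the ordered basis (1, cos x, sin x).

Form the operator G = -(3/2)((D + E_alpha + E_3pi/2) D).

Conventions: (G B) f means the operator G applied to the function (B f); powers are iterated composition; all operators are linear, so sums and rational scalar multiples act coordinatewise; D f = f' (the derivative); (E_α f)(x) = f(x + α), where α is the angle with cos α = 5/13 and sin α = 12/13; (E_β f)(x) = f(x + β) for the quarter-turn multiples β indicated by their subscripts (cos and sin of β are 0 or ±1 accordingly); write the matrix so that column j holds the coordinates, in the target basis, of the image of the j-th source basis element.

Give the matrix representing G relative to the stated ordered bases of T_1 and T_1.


the matrix is [[0, 0, 0]; [0, 18/13, -15/26]; [0, 15/26, 18/13]] (rows listed top to bottom)

image of 1: 0
image of cos x: (18/13)cos x + (15/26)sin x
image of sin x: -(15/26)cos x + (18/13)sin x
each image's coordinates form column j of the matrix


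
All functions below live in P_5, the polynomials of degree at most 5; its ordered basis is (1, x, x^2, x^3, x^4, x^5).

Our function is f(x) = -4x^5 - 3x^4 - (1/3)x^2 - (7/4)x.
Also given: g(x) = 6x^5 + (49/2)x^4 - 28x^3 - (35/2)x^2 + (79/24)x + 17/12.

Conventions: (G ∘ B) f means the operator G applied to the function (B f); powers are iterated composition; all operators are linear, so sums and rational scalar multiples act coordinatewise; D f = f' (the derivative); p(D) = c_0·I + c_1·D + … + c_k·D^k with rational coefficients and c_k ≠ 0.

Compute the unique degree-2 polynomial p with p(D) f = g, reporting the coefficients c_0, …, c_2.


D^0 f = -4x^5 - 3x^4 - (1/3)x^2 - (7/4)x
D^1 f = -20x^4 - 12x^3 - (2/3)x - 7/4
D^2 f = -80x^3 - 36x^2 - 2/3
matching coefficients of g against c_0 f + c_1 Df + … from the top degree down determines the c_i
solution: c_0 = -3/2, c_1 = -1, c_2 = 1/2

c_0 = -3/2, c_1 = -1, c_2 = 1/2


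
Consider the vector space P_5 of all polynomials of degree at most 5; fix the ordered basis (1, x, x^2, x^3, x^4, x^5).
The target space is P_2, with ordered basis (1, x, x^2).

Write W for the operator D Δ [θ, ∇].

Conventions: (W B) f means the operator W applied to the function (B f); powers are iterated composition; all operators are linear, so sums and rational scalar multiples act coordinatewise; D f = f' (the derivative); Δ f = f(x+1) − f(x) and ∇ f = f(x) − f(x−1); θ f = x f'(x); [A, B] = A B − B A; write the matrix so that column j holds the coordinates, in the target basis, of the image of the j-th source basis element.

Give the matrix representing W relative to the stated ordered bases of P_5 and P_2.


the matrix is [[0, 0, 0, -6, 12, -20]; [0, 0, 0, 0, -24, 60]; [0, 0, 0, 0, 0, -60]] (rows listed top to bottom)

image of 1: 0
image of x: 0
image of x^2: 0
image of x^3: -6
image of x^4: -24x + 12
image of x^5: -60x^2 + 60x - 20
each image's coordinates form column j of the matrix


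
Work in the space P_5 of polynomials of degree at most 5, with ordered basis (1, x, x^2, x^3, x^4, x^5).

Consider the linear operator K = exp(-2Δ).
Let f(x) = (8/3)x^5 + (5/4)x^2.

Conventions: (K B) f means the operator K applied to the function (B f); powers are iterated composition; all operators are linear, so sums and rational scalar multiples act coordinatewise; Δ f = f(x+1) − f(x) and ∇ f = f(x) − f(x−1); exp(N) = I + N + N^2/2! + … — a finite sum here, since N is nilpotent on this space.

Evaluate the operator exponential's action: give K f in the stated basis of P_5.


g(x) = (8/3)x^5 - (80/3)x^4 + (160/3)x^3 + (655/12)x^2 - 85x - 209/6

order-1 term: -(80/3)x^4 - (160/3)x^3 - (160/3)x^2 - (95/3)x - 47/6
order-2 term: (320/3)x^3 + 320x^2 + (1120/3)x + 165
order-3 term: -(640/3)x^2 - 640x - 1600/3
order-4 term: (640/3)x + 1280/3
order-5 term: -256/3
the series for exp(-2Δ) f terminates at order 5
exp(-2Δ) f = (8/3)x^5 - (80/3)x^4 + (160/3)x^3 + (655/12)x^2 - 85x - 209/6


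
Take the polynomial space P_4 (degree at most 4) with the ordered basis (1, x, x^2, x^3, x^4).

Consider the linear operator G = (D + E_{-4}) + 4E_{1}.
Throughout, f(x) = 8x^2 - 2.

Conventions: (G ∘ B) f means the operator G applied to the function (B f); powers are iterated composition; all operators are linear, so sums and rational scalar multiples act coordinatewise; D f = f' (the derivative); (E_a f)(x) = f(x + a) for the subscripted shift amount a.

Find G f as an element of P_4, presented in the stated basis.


D f = 16x
E_{-4} f = 8x^2 - 64x + 126
(D + E_{-4}) f = 8x^2 - 48x + 126
E_{1} f = 8x^2 + 16x + 6
(4E_{1}) f = 32x^2 + 64x + 24
((D + E_{-4}) + 4E_{1}) f = 40x^2 + 16x + 150

g(x) = 40x^2 + 16x + 150


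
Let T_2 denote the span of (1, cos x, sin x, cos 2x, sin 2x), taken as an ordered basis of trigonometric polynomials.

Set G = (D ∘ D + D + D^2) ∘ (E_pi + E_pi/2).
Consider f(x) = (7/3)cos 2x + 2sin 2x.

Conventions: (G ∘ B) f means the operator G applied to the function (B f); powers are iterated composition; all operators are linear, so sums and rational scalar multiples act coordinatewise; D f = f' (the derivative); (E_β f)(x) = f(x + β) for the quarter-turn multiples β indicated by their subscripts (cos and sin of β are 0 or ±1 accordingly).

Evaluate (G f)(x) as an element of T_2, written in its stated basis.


E_pi f = (7/3)cos 2x + 2sin 2x
E_pi/2 f = -(7/3)cos 2x - 2sin 2x
(E_pi + E_pi/2) f = 0
D (E_pi + E_pi/2) f = 0
D D (E_pi + E_pi/2) f = 0
D (E_pi + E_pi/2) f = 0
D (E_pi + E_pi/2) f = 0
D D (E_pi + E_pi/2) f = 0
(D ∘ D + D + D^2) (E_pi + E_pi/2) f = 0

the result is g(x) = 0


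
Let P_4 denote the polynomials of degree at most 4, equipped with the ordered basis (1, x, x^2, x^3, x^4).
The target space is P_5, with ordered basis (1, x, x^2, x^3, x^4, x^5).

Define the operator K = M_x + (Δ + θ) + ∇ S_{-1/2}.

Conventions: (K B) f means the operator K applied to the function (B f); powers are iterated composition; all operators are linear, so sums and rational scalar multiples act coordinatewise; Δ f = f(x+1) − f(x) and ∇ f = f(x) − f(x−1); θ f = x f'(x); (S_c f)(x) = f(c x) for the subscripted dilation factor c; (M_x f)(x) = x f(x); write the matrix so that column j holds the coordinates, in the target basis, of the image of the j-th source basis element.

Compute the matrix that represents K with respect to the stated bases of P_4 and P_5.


image of 1: x
image of x: x^2 + x + 1/2
image of x^2: x^3 + 2x^2 + (5/2)x + 3/4
image of x^3: x^4 + 3x^3 + (21/8)x^2 + (27/8)x + 7/8
image of x^4: x^5 + 4x^4 + (17/4)x^3 + (45/8)x^2 + (17/4)x + 15/16
each image's coordinates form column j of the matrix

the matrix is [[0, 1/2, 3/4, 7/8, 15/16]; [1, 1, 5/2, 27/8, 17/4]; [0, 1, 2, 21/8, 45/8]; [0, 0, 1, 3, 17/4]; [0, 0, 0, 1, 4]; [0, 0, 0, 0, 1]] (rows listed top to bottom)


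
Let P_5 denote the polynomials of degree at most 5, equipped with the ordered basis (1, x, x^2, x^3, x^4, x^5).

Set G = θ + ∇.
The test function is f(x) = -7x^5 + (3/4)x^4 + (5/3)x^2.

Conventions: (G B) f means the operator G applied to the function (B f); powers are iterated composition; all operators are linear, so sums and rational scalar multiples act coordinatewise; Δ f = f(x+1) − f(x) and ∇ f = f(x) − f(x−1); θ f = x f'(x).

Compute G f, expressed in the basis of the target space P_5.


θ f = -35x^5 + 3x^4 + (10/3)x^2
∇ f = -35x^4 + 73x^3 - (149/2)x^2 + (124/3)x - 113/12
(θ + ∇) f = -35x^5 - 32x^4 + 73x^3 - (427/6)x^2 + (124/3)x - 113/12

the image equals g(x) = -35x^5 - 32x^4 + 73x^3 - (427/6)x^2 + (124/3)x - 113/12


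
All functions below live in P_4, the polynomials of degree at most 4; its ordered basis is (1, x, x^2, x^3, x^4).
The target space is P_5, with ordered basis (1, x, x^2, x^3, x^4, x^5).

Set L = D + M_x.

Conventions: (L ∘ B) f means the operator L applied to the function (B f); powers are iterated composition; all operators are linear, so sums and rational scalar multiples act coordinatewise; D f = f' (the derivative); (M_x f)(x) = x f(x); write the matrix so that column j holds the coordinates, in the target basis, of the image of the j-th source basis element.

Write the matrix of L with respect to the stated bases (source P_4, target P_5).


image of 1: x
image of x: x^2 + 1
image of x^2: x^3 + 2x
image of x^3: x^4 + 3x^2
image of x^4: x^5 + 4x^3
each image's coordinates form column j of the matrix

the matrix is [[0, 1, 0, 0, 0]; [1, 0, 2, 0, 0]; [0, 1, 0, 3, 0]; [0, 0, 1, 0, 4]; [0, 0, 0, 1, 0]; [0, 0, 0, 0, 1]] (rows listed top to bottom)
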